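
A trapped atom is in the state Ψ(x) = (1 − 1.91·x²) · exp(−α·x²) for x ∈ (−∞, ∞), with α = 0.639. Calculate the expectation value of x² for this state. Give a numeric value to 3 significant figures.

1.62

⟨x²⟩ = ∫ x²·|Ψ|² dx / ∫|Ψ|² dx (integrals over the domain).
Expand each integrand as polynomial × e^(−2αx²) and use ∫x^(2j)·e^(−2αx²) dx = (2j−1)!!/(4α)^j · √(π/(2α)), odd powers → 0; here √(π/(2α)) = 1.5679.
State is unnormalized: ∫|Ψ|² dx = 1.8511, and ∫Ψ*·x²·Ψ dx = 3.0010, so ⟨x²⟩ = 3.0010 / 1.8511.
⟨x²⟩ = 1.6212.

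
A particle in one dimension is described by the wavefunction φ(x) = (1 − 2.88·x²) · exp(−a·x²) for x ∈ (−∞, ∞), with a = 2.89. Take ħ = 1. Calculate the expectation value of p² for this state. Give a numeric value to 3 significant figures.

8.12

p² φ = −ħ² d²φ/dx²; ⟨p²⟩ = −ħ² ∫ φ*·φ'' dx / ∫|φ|² dx.
Expand each integrand as polynomial × e^(−2ax²) and use ∫x^(2j)·e^(−2ax²) dx = (2j−1)!!/(4a)^j · √(π/(2a)), odd powers → 0; here √(π/(2a)) = 0.73724. Differentiate with the product rule, d/dx e^(−ax²) = −2ax·e^(−ax²).
State is unnormalized: ∫|φ|² dx = 0.50718, and ∫φ*·(−ħ² φ'') dx = 4.1180, so ⟨p²⟩ = 4.1180 / 0.50718.
⟨p²⟩ = 8.1194.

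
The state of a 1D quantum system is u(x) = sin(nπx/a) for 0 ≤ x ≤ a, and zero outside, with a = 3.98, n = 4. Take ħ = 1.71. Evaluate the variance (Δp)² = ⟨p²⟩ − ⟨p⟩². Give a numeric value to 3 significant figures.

29.2

Compute ⟨p⟩ and ⟨p²⟩ separately; (Δp)² = ⟨p²⟩ − ⟨p⟩².
d/dx sin(nπx/a) = (nπ/a)·cos(nπx/a) and d²/dx² sin(nπx/a) = −(nπ/a)²·sin(nπx/a); on 0 ≤ x ≤ a, ∫sin²(nπx/a) dx = a/2 and ∫sin(nπx/a)·cos(nπx/a) dx = 0.
Normalization: ∫|u|² dx = 1.9900.
⟨p⟩ = 0.0000 and ⟨p²⟩ = 29.150.
(Δp)² = 29.150 − (0.0000)² = 29.150.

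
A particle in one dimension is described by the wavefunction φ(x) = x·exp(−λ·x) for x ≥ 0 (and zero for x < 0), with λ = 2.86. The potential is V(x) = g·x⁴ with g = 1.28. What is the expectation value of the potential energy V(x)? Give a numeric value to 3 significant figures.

0.430

⟨V⟩ = ∫ V(x)·|φ|² dx / ∫|φ|² dx.
Every integrand reduces to terms xʲ·e^(−2λx) on [0, ∞); use ∫₀^∞ xʲ·e^(−2λx) dx = j!/(2λ)^(j+1).
State is unnormalized: ∫|φ|² dx = 0.010687, and ∫φ*·V(x)·φ dx = 0.0046001, so ⟨V⟩ = 0.0046001 / 0.010687.
⟨V⟩ = 0.43046.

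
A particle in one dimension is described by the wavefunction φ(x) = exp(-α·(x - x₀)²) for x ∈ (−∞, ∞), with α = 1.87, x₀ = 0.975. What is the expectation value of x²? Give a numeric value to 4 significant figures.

1.084

⟨x²⟩ = ∫ x²·|φ|² dx / ∫|φ|² dx (integrals over the domain).
Gaussian moments (u = x − x₀): ∫u^(2j)·e^(−2αu²) du = (2j−1)!!/(4α)^j · √(π/(2α)), odd powers integrate to 0; here √(π/(2α)) = 0.91651.
State is unnormalized: ∫|φ|² dx = 0.91651, and ∫φ*·x²·φ dx = 0.99379, so ⟨x²⟩ = 0.99379 / 0.91651.
⟨x²⟩ = 1.0843.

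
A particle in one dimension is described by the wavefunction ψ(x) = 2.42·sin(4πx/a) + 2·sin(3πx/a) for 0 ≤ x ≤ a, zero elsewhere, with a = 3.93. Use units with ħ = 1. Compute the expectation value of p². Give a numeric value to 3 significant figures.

p² ψ = −ħ² d²ψ/dx²; ⟨p²⟩ = −ħ² ∫ ψ*·ψ'' dx / ∫|ψ|² dx.
d²/dx² sin(jπx/a) = −(jπ/a)²·sin(jπx/a); on 0 ≤ x ≤ a, ∫sin²(jπx/a) dx = a/2 and ∫sin(jπx/a)·sin(lπx/a) dx = 0 for j ≠ l, so only diagonal terms survive in ∫|ψ|² and ∫ψ·ψ″; ∫ψ·ψ′ dx = [ψ²/2] between the walls = 0.
State is unnormalized: ∫|ψ|² dx = 19.368, and ∫ψ*·(−ħ² ψ'') dx = 162.86, so ⟨p²⟩ = 162.86 / 19.368.
⟨p²⟩ = 8.4090.

8.41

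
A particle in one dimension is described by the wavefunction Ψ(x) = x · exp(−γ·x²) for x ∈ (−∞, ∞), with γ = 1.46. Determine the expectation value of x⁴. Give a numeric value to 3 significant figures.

0.440

⟨x⁴⟩ = ∫ x⁴·|Ψ|² dx / ∫|Ψ|² dx (integrals over the domain).
Expand each integrand as polynomial × e^(−2γx²) and use ∫x^(2j)·e^(−2γx²) dx = (2j−1)!!/(4γ)^j · √(π/(2γ)), odd powers → 0; here √(π/(2γ)) = 1.0373.
State is unnormalized: ∫|Ψ|² dx = 0.17761, and ∫Ψ*·x⁴·Ψ dx = 0.078115, so ⟨x⁴⟩ = 0.078115 / 0.17761.
⟨x⁴⟩ = 0.43981.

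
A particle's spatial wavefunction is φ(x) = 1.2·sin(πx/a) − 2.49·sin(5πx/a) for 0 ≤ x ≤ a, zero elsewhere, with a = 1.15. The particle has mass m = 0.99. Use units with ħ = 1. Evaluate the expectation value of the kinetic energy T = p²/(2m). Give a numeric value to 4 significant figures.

T = −(ħ²/2m) d²/dx², so ⟨T⟩ = −(ħ²/2m) ∫ φ*·φ'' dx / ∫|φ|² dx; with m = 0.99.
d²/dx² sin(jπx/a) = −(jπ/a)²·sin(jπx/a); on 0 ≤ x ≤ a, ∫sin²(jπx/a) dx = a/2 and ∫sin(jπx/a)·sin(lπx/a) dx = 0 for j ≠ l, so only diagonal terms survive in ∫|φ|² and ∫φ·φ″; ∫φ·φ′ dx = [φ²/2] between the walls = 0.
State is unnormalized: ∫|φ|² dx = 4.3931, and ∫φ*·(−ħ²/2m · φ'') dx = 339.05, so ⟨T⟩ = 339.05 / 4.3931.
⟨T⟩ = 77.178.

77.18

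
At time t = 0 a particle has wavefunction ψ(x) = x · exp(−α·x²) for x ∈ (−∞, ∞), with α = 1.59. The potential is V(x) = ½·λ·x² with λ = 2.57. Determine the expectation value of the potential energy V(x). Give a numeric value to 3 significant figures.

⟨V⟩ = ∫ V(x)·|ψ|² dx / ∫|ψ|² dx.
Expand each integrand as polynomial × e^(−2αx²) and use ∫x^(2j)·e^(−2αx²) dx = (2j−1)!!/(4α)^j · √(π/(2α)), odd powers → 0; here √(π/(2α)) = 0.99394.
State is unnormalized: ∫|ψ|² dx = 0.15628, and ∫ψ*·V(x)·ψ dx = 0.094727, so ⟨V⟩ = 0.094727 / 0.15628.
⟨V⟩ = 0.60613.

0.606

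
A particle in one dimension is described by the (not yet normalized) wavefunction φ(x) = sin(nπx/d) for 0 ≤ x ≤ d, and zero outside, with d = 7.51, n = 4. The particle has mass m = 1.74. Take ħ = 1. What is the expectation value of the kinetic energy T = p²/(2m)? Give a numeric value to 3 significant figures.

0.805

T = −(ħ²/2m) d²/dx², so ⟨T⟩ = −(ħ²/2m) ∫ φ*·φ'' dx / ∫|φ|² dx; with m = 1.74.
d/dx sin(nπx/d) = (nπ/d)·cos(nπx/d) and d²/dx² sin(nπx/d) = −(nπ/d)²·sin(nπx/d); on 0 ≤ x ≤ d, ∫sin²(nπx/d) dx = d/2 and ∫sin(nπx/d)·cos(nπx/d) dx = 0.
State is unnormalized: ∫|φ|² dx = 3.7550, and ∫φ*·(−ħ²/2m · φ'') dx = 3.0211, so ⟨T⟩ = 3.0211 / 3.7550.
⟨T⟩ = 0.80456.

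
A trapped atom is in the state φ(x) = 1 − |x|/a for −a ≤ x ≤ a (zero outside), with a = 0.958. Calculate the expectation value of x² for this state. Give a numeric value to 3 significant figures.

⟨x²⟩ = ∫ x²·|φ|² dx / ∫|φ|² dx (integrals over the domain).
φ is even, so ∫ over [−a, a] = 2∫₀ᵃ with φ = 1 − x/a there: ∫₀ᵃ (1 − x/a)² dx = a/3, ∫₀ᵃ x²(1 − x/a)² dx = a³/30, ∫₀ᵃ x⁴(1 − x/a)² dx = a⁵/105.
State is unnormalized: ∫|φ|² dx = 0.63867, and ∫φ*·x²·φ dx = 0.058615, so ⟨x²⟩ = 0.058615 / 0.63867.
⟨x²⟩ = 0.091776.

0.0918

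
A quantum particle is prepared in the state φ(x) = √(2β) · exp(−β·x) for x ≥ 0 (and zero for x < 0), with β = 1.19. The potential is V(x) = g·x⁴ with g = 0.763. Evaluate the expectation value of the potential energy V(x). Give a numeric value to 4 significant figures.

0.5707

⟨V⟩ = ∫ V(x)·|φ|² dx.
Every integrand reduces to terms xʲ·e^(−2βx) on [0, ∞); use ∫₀^∞ xʲ·e^(−2βx) dx = j!/(2β)^(j+1).
⟨V⟩ = 0.57073.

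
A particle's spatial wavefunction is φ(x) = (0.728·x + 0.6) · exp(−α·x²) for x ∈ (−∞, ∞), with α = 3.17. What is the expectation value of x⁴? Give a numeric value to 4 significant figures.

⟨x⁴⟩ = ∫ x⁴·|φ|² dx / ∫|φ|² dx (integrals over the domain).
Expand each integrand as polynomial × e^(−2αx²) and use ∫x^(2j)·e^(−2αx²) dx = (2j−1)!!/(4α)^j · √(π/(2α)), odd powers → 0; here √(π/(2α)) = 0.70393.
State is unnormalized: ∫|φ|² dx = 0.28284, and ∫φ*·x⁴·φ dx = 0.0074733, so ⟨x⁴⟩ = 0.0074733 / 0.28284.
⟨x⁴⟩ = 0.026423.

0.02642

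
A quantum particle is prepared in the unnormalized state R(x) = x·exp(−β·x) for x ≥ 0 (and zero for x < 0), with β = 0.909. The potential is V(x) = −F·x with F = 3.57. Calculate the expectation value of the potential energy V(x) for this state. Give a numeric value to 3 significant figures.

-5.89

⟨V⟩ = ∫ V(x)·|R|² dx / ∫|R|² dx.
Every integrand reduces to terms xʲ·e^(−2βx) on [0, ∞); use ∫₀^∞ xʲ·e^(−2βx) dx = j!/(2β)^(j+1).
State is unnormalized: ∫|R|² dx = 0.33285, and ∫R*·V(x)·R dx = -1.9608, so ⟨V⟩ = -1.9608 / 0.33285.
⟨V⟩ = -5.8911.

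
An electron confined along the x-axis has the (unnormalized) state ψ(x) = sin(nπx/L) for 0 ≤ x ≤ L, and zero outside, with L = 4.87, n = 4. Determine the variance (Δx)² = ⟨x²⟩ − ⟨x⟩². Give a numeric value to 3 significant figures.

Compute ⟨x⟩ and ⟨x²⟩ separately, then (Δx)² = ⟨x²⟩ − ⟨x⟩².
With sin²θ = (1 − cos2θ)/2 on 0 ≤ x ≤ L: ∫sin²(nπx/L) dx = L/2, ∫x·sin²(nπx/L) dx = L²/4, ∫x²·sin²(nπx/L) dx = L³·(1/6 − 1/(4n²π²)); higher powers xᵏ the same way, integrating xᵏ·cos(2nπx/L) by parts.
Normalization: ∫|ψ|² dx = 2.4350.
⟨x⟩ = 2.4350 and ⟨x²⟩ = 7.8305.
(Δx)² = 7.8305 − (2.4350)² = 1.9013.

1.90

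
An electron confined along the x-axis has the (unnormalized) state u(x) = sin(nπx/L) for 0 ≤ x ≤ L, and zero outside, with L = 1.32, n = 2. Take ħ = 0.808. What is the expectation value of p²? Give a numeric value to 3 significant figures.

p² u = −ħ² d²u/dx²; ⟨p²⟩ = −ħ² ∫ u*·u'' dx / ∫|u|² dx.
d/dx sin(nπx/L) = (nπ/L)·cos(nπx/L) and d²/dx² sin(nπx/L) = −(nπ/L)²·sin(nπx/L); on 0 ≤ x ≤ L, ∫sin²(nπx/L) dx = L/2 and ∫sin(nπx/L)·cos(nπx/L) dx = 0.
State is unnormalized: ∫|u|² dx = 0.66000, and ∫u*·(−ħ² u'') dx = 9.7629, so ⟨p²⟩ = 9.7629 / 0.66000.
⟨p²⟩ = 14.792.

14.8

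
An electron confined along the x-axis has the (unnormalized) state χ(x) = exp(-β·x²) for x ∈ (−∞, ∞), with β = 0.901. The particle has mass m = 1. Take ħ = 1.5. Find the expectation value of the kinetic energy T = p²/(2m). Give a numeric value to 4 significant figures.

T = −(ħ²/2m) d²/dx², so ⟨T⟩ = −(ħ²/2m) ∫ χ*·χ'' dx / ∫|χ|² dx; with m = 1.
Gaussian moments: ∫x^(2j)·e^(−2βx²) dx = (2j−1)!!/(4β)^j · √(π/(2β)), odd powers integrate to 0; here √(π/(2β)) = 1.3204. Derivatives: d/dx e^(−βx²) = −2βx·e^(−βx²), d²/dx² e^(−βx²) = (4β²x² − 2β)·e^(−βx²).
State is unnormalized: ∫|χ|² dx = 1.3204, and ∫χ*·(−ħ²/2m · χ'') dx = 1.3384, so ⟨T⟩ = 1.3384 / 1.3204.
⟨T⟩ = 1.0136.

1.014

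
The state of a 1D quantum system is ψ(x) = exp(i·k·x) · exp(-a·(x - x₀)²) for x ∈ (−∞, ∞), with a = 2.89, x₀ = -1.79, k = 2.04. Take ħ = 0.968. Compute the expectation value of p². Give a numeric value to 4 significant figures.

6.608

p² ψ = −ħ² d²ψ/dx²; ⟨p²⟩ = −ħ² ∫ ψ*·ψ'' dx / ∫|ψ|² dx.
Gaussian moments (u = x − x₀): ∫u^(2j)·e^(−2au²) du = (2j−1)!!/(4a)^j · √(π/(2a)), odd powers integrate to 0; here √(π/(2a)) = 0.73724. Derivatives: ψ′ = (ik − 2au)·ψ, ψ″ = ((ik − 2au)² − 2a)·ψ; the odd-in-u pieces drop out.
State is unnormalized: ∫|ψ|² dx = 0.73724, and ∫ψ*·(−ħ² ψ'') dx = 4.8714, so ⟨p²⟩ = 4.8714 / 0.73724.
⟨p²⟩ = 6.6075.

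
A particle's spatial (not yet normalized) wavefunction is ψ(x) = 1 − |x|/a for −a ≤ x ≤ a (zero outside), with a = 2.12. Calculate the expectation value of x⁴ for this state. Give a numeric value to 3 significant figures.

0.577

⟨x⁴⟩ = ∫ x⁴·|ψ|² dx / ∫|ψ|² dx (integrals over the domain).
ψ is even, so ∫ over [−a, a] = 2∫₀ᵃ with ψ = 1 − x/a there: ∫₀ᵃ (1 − x/a)² dx = a/3, ∫₀ᵃ x²(1 − x/a)² dx = a³/30, ∫₀ᵃ x⁴(1 − x/a)² dx = a⁵/105.
State is unnormalized: ∫|ψ|² dx = 1.4133, and ∫ψ*·x⁴·ψ dx = 0.81568, so ⟨x⁴⟩ = 0.81568 / 1.4133.
⟨x⁴⟩ = 0.57713.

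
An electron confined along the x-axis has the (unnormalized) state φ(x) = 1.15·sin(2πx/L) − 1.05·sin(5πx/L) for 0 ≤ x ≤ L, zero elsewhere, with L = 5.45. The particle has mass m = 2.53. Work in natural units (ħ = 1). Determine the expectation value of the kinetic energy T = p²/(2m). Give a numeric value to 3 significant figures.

0.890

T = −(ħ²/2m) d²/dx², so ⟨T⟩ = −(ħ²/2m) ∫ φ*·φ'' dx / ∫|φ|² dx; with m = 2.53.
d²/dx² sin(jπx/L) = −(jπ/L)²·sin(jπx/L); on 0 ≤ x ≤ L, ∫sin²(jπx/L) dx = L/2 and ∫sin(jπx/L)·sin(lπx/L) dx = 0 for j ≠ l, so only diagonal terms survive in ∫|φ|² and ∫φ·φ″; ∫φ·φ′ dx = [φ²/2] between the walls = 0.
State is unnormalized: ∫|φ|² dx = 6.6081, and ∫φ*·(−ħ²/2m · φ'') dx = 5.8788, so ⟨T⟩ = 5.8788 / 6.6081.
⟨T⟩ = 0.88964.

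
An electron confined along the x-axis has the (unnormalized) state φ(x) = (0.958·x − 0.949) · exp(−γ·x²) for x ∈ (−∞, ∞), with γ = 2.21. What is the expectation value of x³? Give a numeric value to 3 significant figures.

-0.0695

⟨x³⟩ = ∫ x³·|φ|² dx / ∫|φ|² dx (integrals over the domain).
Expand each integrand as polynomial × e^(−2γx²) and use ∫x^(2j)·e^(−2γx²) dx = (2j−1)!!/(4γ)^j · √(π/(2γ)), odd powers → 0; here √(π/(2γ)) = 0.84307.
State is unnormalized: ∫|φ|² dx = 0.84680, and ∫φ*·x³·φ dx = -0.058849, so ⟨x³⟩ = -0.058849 / 0.84680.
⟨x³⟩ = -0.069496.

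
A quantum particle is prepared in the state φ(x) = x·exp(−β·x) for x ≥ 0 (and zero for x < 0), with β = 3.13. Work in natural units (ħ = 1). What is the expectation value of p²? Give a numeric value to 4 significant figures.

9.797

p² φ = −ħ² d²φ/dx²; ⟨p²⟩ = −ħ² ∫ φ*·φ'' dx / ∫|φ|² dx.
Differentiate x·exp(−β·x) with the product rule; every integrand then reduces to terms xʲ·e^(−2βx) on [0, ∞), with ∫₀^∞ xʲ·e^(−2βx) dx = j!/(2β)^(j+1).
State is unnormalized: ∫|φ|² dx = 0.0081528, and ∫φ*·(−ħ² φ'') dx = 0.079872, so ⟨p²⟩ = 0.079872 / 0.0081528.
⟨p²⟩ = 9.7969.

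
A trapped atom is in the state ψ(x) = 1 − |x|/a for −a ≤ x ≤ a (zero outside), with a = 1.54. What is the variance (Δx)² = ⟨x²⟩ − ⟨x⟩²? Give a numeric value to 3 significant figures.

0.237

Compute ⟨x⟩ and ⟨x²⟩ separately, then (Δx)² = ⟨x²⟩ − ⟨x⟩².
ψ is even, so ∫ over [−a, a] = 2∫₀ᵃ with ψ = 1 − x/a there: ∫₀ᵃ (1 − x/a)² dx = a/3, ∫₀ᵃ x²(1 − x/a)² dx = a³/30, ∫₀ᵃ x⁴(1 − x/a)² dx = a⁵/105.
Normalization: ∫|ψ|² dx = 1.0267.
⟨x⟩ = 0.0000 and ⟨x²⟩ = 0.23716.
(Δx)² = 0.23716 − (0.0000)² = 0.23716.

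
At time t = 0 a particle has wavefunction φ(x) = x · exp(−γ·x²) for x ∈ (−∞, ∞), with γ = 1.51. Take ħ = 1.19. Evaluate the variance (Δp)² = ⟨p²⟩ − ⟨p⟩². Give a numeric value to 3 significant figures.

6.41

Compute ⟨p⟩ and ⟨p²⟩ separately; (Δp)² = ⟨p²⟩ − ⟨p⟩².
Expand each integrand as polynomial × e^(−2γx²) and use ∫x^(2j)·e^(−2γx²) dx = (2j−1)!!/(4γ)^j · √(π/(2γ)), odd powers → 0; here √(π/(2γ)) = 1.0199. Differentiate with the product rule, d/dx e^(−γx²) = −2γx·e^(−γx²).
Normalization: ∫|φ|² dx = 0.16886.
⟨p⟩ = 0.0000 and ⟨p²⟩ = 6.4149.
(Δp)² = 6.4149 − (0.0000)² = 6.4149.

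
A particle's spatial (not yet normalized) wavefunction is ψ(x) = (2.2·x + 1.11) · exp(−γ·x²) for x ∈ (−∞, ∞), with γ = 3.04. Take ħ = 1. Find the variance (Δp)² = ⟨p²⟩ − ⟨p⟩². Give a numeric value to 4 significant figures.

Compute ⟨p⟩ and ⟨p²⟩ separately; (Δp)² = ⟨p²⟩ − ⟨p⟩².
Expand each integrand as polynomial × e^(−2γx²) and use ∫x^(2j)·e^(−2γx²) dx = (2j−1)!!/(4γ)^j · √(π/(2γ)), odd powers → 0; here √(π/(2γ)) = 0.71882. Differentiate with the product rule, d/dx e^(−γx²) = −2γx·e^(−γx²).
Normalization: ∫|ψ|² dx = 1.1718.
⟨p⟩ = 0.0000 and ⟨p²⟩ = 4.5245.
(Δp)² = 4.5245 − (0.0000)² = 4.5245.

4.525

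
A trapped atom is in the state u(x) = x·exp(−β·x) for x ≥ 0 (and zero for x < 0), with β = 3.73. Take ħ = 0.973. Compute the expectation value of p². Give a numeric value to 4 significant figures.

p² u = −ħ² d²u/dx²; ⟨p²⟩ = −ħ² ∫ u*·u'' dx / ∫|u|² dx.
Differentiate x·exp(−β·x) with the product rule; every integrand then reduces to terms xʲ·e^(−2βx) on [0, ∞), with ∫₀^∞ xʲ·e^(−2βx) dx = j!/(2β)^(j+1).
State is unnormalized: ∫|u|² dx = 0.0048174, and ∫u*·(−ħ² u'') dx = 0.063454, so ⟨p²⟩ = 0.063454 / 0.0048174.
⟨p²⟩ = 13.172.

13.17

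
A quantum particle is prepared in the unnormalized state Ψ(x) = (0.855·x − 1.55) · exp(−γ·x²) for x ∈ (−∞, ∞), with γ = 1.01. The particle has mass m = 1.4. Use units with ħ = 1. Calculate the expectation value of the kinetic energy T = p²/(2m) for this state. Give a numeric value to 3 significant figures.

T = −(ħ²/2m) d²/dx², so ⟨T⟩ = −(ħ²/2m) ∫ Ψ*·Ψ'' dx / ∫|Ψ|² dx; with m = 1.4.
Expand each integrand as polynomial × e^(−2γx²) and use ∫x^(2j)·e^(−2γx²) dx = (2j−1)!!/(4γ)^j · √(π/(2γ)), odd powers → 0; here √(π/(2γ)) = 1.2471. Differentiate with the product rule, d/dx e^(−γx²) = −2γx·e^(−γx²).
State is unnormalized: ∫|Ψ|² dx = 3.2218, and ∫Ψ*·(−ħ²/2m · Ψ'') dx = 1.3249, so ⟨T⟩ = 1.3249 / 3.2218.
⟨T⟩ = 0.41124.

0.411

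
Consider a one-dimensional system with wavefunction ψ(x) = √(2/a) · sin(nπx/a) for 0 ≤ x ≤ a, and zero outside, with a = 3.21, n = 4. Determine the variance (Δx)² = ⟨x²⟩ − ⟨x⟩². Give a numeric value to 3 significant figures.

0.826

Compute ⟨x⟩ and ⟨x²⟩ separately, then (Δx)² = ⟨x²⟩ − ⟨x⟩².
With sin²θ = (1 − cos2θ)/2 on 0 ≤ x ≤ a: ∫sin²(nπx/a) dx = a/2, ∫x·sin²(nπx/a) dx = a²/4, ∫x²·sin²(nπx/a) dx = a³·(1/6 − 1/(4n²π²)); higher powers xᵏ the same way, integrating xᵏ·cos(2nπx/a) by parts.
⟨x⟩ = 1.6050 and ⟨x²⟩ = 3.4021.
(Δx)² = 3.4021 − (1.6050)² = 0.82605.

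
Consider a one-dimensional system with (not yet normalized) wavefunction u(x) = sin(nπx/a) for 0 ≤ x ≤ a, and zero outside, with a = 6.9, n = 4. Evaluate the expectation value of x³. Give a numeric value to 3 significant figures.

⟨x³⟩ = ∫ x³·|u|² dx / ∫|u|² dx (integrals over the domain).
With sin²θ = (1 − cos2θ)/2 on 0 ≤ x ≤ a: ∫sin²(nπx/a) dx = a/2, ∫x·sin²(nπx/a) dx = a²/4, ∫x²·sin²(nπx/a) dx = a³·(1/6 − 1/(4n²π²)); higher powers xᵏ the same way, integrating xᵏ·cos(2nπx/a) by parts.
State is unnormalized: ∫|u|² dx = 3.4500, and ∫u*·x³·u dx = 277.96, so ⟨x³⟩ = 277.96 / 3.4500.
⟨x³⟩ = 80.567.

80.6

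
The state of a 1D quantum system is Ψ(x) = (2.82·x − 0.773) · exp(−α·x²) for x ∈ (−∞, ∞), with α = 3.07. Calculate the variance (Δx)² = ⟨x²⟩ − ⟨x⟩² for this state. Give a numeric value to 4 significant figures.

0.08484

Compute ⟨x⟩ and ⟨x²⟩ separately, then (Δx)² = ⟨x²⟩ − ⟨x⟩².
Expand each integrand as polynomial × e^(−2αx²) and use ∫x^(2j)·e^(−2αx²) dx = (2j−1)!!/(4α)^j · √(π/(2α)), odd powers → 0; here √(π/(2α)) = 0.71530.
Normalization: ∫|Ψ|² dx = 0.89064.
⟨x⟩ = -0.28513 and ⟨x²⟩ = 0.16614.
(Δx)² = 0.16614 − (-0.28513)² = 0.084839.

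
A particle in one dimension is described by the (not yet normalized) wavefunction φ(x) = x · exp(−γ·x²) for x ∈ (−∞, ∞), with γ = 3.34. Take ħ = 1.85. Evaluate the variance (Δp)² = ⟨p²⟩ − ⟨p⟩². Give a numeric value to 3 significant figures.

Compute ⟨p⟩ and ⟨p²⟩ separately; (Δp)² = ⟨p²⟩ − ⟨p⟩².
Expand each integrand as polynomial × e^(−2γx²) and use ∫x^(2j)·e^(−2γx²) dx = (2j−1)!!/(4γ)^j · √(π/(2γ)), odd powers → 0; here √(π/(2γ)) = 0.68578. Differentiate with the product rule, d/dx e^(−γx²) = −2γx·e^(−γx²).
Normalization: ∫|φ|² dx = 0.051331.
⟨p⟩ = 0.0000 and ⟨p²⟩ = 34.293.
(Δp)² = 34.293 − (0.0000)² = 34.293.

34.3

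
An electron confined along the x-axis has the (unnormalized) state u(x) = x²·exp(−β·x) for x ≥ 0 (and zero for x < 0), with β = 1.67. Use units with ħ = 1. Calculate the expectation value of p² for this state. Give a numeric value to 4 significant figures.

0.9296

p² u = −ħ² d²u/dx²; ⟨p²⟩ = −ħ² ∫ u*·u'' dx / ∫|u|² dx.
Differentiate x²·exp(−β·x) with the product rule; every integrand then reduces to terms xʲ·e^(−2βx) on [0, ∞), with ∫₀^∞ xʲ·e^(−2βx) dx = j!/(2β)^(j+1).
State is unnormalized: ∫|u|² dx = 0.057740, and ∫u*·(−ħ² u'') dx = 0.053677, so ⟨p²⟩ = 0.053677 / 0.057740.
⟨p²⟩ = 0.92963.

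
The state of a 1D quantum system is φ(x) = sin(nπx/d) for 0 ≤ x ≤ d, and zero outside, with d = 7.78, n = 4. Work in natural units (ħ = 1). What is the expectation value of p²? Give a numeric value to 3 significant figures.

2.61

p² φ = −ħ² d²φ/dx²; ⟨p²⟩ = −ħ² ∫ φ*·φ'' dx / ∫|φ|² dx.
d/dx sin(nπx/d) = (nπ/d)·cos(nπx/d) and d²/dx² sin(nπx/d) = −(nπ/d)²·sin(nπx/d); on 0 ≤ x ≤ d, ∫sin²(nπx/d) dx = d/2 and ∫sin(nπx/d)·cos(nπx/d) dx = 0.
State is unnormalized: ∫|φ|² dx = 3.8900, and ∫φ*·(−ħ² φ'') dx = 10.149, so ⟨p²⟩ = 10.149 / 3.8900.
⟨p²⟩ = 2.6089.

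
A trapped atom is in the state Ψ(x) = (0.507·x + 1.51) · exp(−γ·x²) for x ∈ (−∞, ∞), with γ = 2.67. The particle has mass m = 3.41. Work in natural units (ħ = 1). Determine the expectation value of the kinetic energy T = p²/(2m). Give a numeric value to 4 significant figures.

0.3997

T = −(ħ²/2m) d²/dx², so ⟨T⟩ = −(ħ²/2m) ∫ Ψ*·Ψ'' dx / ∫|Ψ|² dx; with m = 3.41.
Expand each integrand as polynomial × e^(−2γx²) and use ∫x^(2j)·e^(−2γx²) dx = (2j−1)!!/(4γ)^j · √(π/(2γ)), odd powers → 0; here √(π/(2γ)) = 0.76702. Differentiate with the product rule, d/dx e^(−γx²) = −2γx·e^(−γx²).
State is unnormalized: ∫|Ψ|² dx = 1.7673, and ∫Ψ*·(−ħ²/2m · Ψ'') dx = 0.70636, so ⟨T⟩ = 0.70636 / 1.7673.
⟨T⟩ = 0.39967.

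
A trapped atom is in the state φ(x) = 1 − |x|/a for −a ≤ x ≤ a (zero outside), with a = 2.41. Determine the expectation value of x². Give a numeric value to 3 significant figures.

⟨x²⟩ = ∫ x²·|φ|² dx / ∫|φ|² dx (integrals over the domain).
φ is even, so ∫ over [−a, a] = 2∫₀ᵃ with φ = 1 − x/a there: ∫₀ᵃ (1 − x/a)² dx = a/3, ∫₀ᵃ x²(1 − x/a)² dx = a³/30, ∫₀ᵃ x⁴(1 − x/a)² dx = a⁵/105.
State is unnormalized: ∫|φ|² dx = 1.6067, and ∫φ*·x²·φ dx = 0.93317, so ⟨x²⟩ = 0.93317 / 1.6067.
⟨x²⟩ = 0.58081.

0.581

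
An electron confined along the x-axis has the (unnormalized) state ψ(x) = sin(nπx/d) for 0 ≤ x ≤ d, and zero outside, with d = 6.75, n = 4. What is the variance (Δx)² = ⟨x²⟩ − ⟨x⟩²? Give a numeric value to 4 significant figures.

Compute ⟨x⟩ and ⟨x²⟩ separately, then (Δx)² = ⟨x²⟩ − ⟨x⟩².
With sin²θ = (1 − cos2θ)/2 on 0 ≤ x ≤ d: ∫sin²(nπx/d) dx = d/2, ∫x·sin²(nπx/d) dx = d²/4, ∫x²·sin²(nπx/d) dx = d³·(1/6 − 1/(4n²π²)); higher powers xᵏ the same way, integrating xᵏ·cos(2nπx/d) by parts.
Normalization: ∫|ψ|² dx = 3.3750.
⟨x⟩ = 3.3750 and ⟨x²⟩ = 15.043.
(Δx)² = 15.043 − (3.3750)² = 3.6526.

3.653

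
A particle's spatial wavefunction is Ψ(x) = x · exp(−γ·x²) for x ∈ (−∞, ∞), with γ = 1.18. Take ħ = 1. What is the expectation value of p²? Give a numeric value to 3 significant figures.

p² Ψ = −ħ² d²Ψ/dx²; ⟨p²⟩ = −ħ² ∫ Ψ*·Ψ'' dx / ∫|Ψ|² dx.
Expand each integrand as polynomial × e^(−2γx²) and use ∫x^(2j)·e^(−2γx²) dx = (2j−1)!!/(4γ)^j · √(π/(2γ)), odd powers → 0; here √(π/(2γ)) = 1.1538. Differentiate with the product rule, d/dx e^(−γx²) = −2γx·e^(−γx²).
State is unnormalized: ∫|Ψ|² dx = 0.24444, and ∫Ψ*·(−ħ² Ψ'') dx = 0.86533, so ⟨p²⟩ = 0.86533 / 0.24444.
⟨p²⟩ = 3.5400.

3.54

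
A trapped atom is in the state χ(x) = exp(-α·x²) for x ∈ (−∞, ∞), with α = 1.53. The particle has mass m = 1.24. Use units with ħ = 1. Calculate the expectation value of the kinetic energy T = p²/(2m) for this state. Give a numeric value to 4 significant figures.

T = −(ħ²/2m) d²/dx², so ⟨T⟩ = −(ħ²/2m) ∫ χ*·χ'' dx / ∫|χ|² dx; with m = 1.24.
Gaussian moments: ∫x^(2j)·e^(−2αx²) dx = (2j−1)!!/(4α)^j · √(π/(2α)), odd powers integrate to 0; here √(π/(2α)) = 1.0132. Derivatives: d/dx e^(−αx²) = −2αx·e^(−αx²), d²/dx² e^(−αx²) = (4α²x² − 2α)·e^(−αx²).
State is unnormalized: ∫|χ|² dx = 1.0132, and ∫χ*·(−ħ²/2m · χ'') dx = 0.62511, so ⟨T⟩ = 0.62511 / 1.0132.
⟨T⟩ = 0.61694.

0.6169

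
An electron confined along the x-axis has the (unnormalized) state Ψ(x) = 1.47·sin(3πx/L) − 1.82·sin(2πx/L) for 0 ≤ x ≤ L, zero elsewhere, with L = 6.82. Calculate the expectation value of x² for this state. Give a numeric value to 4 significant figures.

23.89

⟨x²⟩ = ∫ x²·|Ψ|² dx / ∫|Ψ|² dx (integrals over the domain).
On 0 ≤ x ≤ L (j ≠ l): ∫sin²(jπx/L) dx = L/2, ∫sin(jπx/L)·sin(lπx/L) dx = 0; diagonal moments ∫x·sin²(jπx/L) dx = L²/4, ∫x²·sin²(jπx/L) dx = L³·(1/6 − 1/(4j²π²)); cross terms ∫x·sin(jπx/L)·sin(lπx/L) dx = 0 for j + l even and −4jlL²/(π²(j² − l²)²) for j + l odd, ∫x²·sin(jπx/L)·sin(lπx/L) dx = (−1)^(j+l)·4jlL³/(π²(j² − l²)²); higher powers the same way via product-to-sum and parts.
State is unnormalized: ∫|Ψ|² dx = 18.664, and ∫Ψ*·x²·Ψ dx = 445.88, so ⟨x²⟩ = 445.88 / 18.664.
⟨x²⟩ = 23.890.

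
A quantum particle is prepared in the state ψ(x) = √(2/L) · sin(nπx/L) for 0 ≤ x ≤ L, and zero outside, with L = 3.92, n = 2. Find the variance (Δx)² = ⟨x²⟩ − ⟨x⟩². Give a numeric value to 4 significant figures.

1.086

Compute ⟨x⟩ and ⟨x²⟩ separately, then (Δx)² = ⟨x²⟩ − ⟨x⟩².
With sin²θ = (1 − cos2θ)/2 on 0 ≤ x ≤ L: ∫sin²(nπx/L) dx = L/2, ∫x·sin²(nπx/L) dx = L²/4, ∫x²·sin²(nπx/L) dx = L³·(1/6 − 1/(4n²π²)); higher powers xᵏ the same way, integrating xᵏ·cos(2nπx/L) by parts.
⟨x⟩ = 1.9600 and ⟨x²⟩ = 4.9275.
(Δx)² = 4.9275 − (1.9600)² = 1.0859.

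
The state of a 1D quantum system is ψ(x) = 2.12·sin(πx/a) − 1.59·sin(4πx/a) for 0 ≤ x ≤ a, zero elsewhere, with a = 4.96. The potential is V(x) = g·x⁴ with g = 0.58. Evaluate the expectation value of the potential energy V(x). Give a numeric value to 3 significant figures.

⟨V⟩ = ∫ V(x)·|ψ|² dx / ∫|ψ|² dx.
On 0 ≤ x ≤ a (j ≠ l): ∫sin²(jπx/a) dx = a/2, ∫sin(jπx/a)·sin(lπx/a) dx = 0; diagonal moments ∫x·sin²(jπx/a) dx = a²/4, ∫x²·sin²(jπx/a) dx = a³·(1/6 − 1/(4j²π²)); cross terms ∫x·sin(jπx/a)·sin(lπx/a) dx = 0 for j + l even and −4jla²/(π²(j² − l²)²) for j + l odd, ∫x²·sin(jπx/a)·sin(lπx/a) dx = (−1)^(j+l)·4jla³/(π²(j² − l²)²); higher powers the same way via product-to-sum and parts.
State is unnormalized: ∫|ψ|² dx = 17.416, and ∫ψ*·V(x)·ψ dx = 1026.3, so ⟨V⟩ = 1026.3 / 17.416.
⟨V⟩ = 58.931.

58.9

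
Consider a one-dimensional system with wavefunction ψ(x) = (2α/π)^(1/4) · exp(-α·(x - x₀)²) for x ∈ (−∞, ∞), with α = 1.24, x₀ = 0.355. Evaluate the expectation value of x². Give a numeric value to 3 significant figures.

0.328

⟨x²⟩ = ∫ x²·|ψ|² dx (integrals over the domain).
Gaussian moments (u = x − x₀): ∫u^(2j)·e^(−2αu²) du = (2j−1)!!/(4α)^j · √(π/(2α)), odd powers integrate to 0; here √(π/(2α)) = 1.1255.
⟨x²⟩ = 0.32764.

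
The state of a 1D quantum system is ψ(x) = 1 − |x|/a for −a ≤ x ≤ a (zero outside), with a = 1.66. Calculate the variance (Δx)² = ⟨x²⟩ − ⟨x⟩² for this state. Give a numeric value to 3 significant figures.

Compute ⟨x⟩ and ⟨x²⟩ separately, then (Δx)² = ⟨x²⟩ − ⟨x⟩².
ψ is even, so ∫ over [−a, a] = 2∫₀ᵃ with ψ = 1 − x/a there: ∫₀ᵃ (1 − x/a)² dx = a/3, ∫₀ᵃ x²(1 − x/a)² dx = a³/30, ∫₀ᵃ x⁴(1 − x/a)² dx = a⁵/105.
Normalization: ∫|ψ|² dx = 1.1067.
⟨x⟩ = 0.0000 and ⟨x²⟩ = 0.27556.
(Δx)² = 0.27556 − (0.0000)² = 0.27556.

0.276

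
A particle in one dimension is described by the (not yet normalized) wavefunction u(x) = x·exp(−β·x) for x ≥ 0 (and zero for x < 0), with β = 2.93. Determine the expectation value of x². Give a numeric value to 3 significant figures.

⟨x²⟩ = ∫ x²·|u|² dx / ∫|u|² dx (integrals over the domain).
Every integrand reduces to terms xʲ·e^(−2βx) on [0, ∞); use ∫₀^∞ xʲ·e^(−2βx) dx = j!/(2β)^(j+1).
State is unnormalized: ∫|u|² dx = 0.0099389, and ∫u*·x²·u dx = 0.0034731, so ⟨x²⟩ = 0.0034731 / 0.0099389.
⟨x²⟩ = 0.34945.

0.349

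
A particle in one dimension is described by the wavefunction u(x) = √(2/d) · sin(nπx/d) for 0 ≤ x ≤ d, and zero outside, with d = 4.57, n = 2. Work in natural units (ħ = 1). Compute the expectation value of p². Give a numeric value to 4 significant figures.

p² u = −ħ² d²u/dx²; ⟨p²⟩ = −ħ² ∫ u*·u'' dx.
d/dx sin(nπx/d) = (nπ/d)·cos(nπx/d) and d²/dx² sin(nπx/d) = −(nπ/d)²·sin(nπx/d); on 0 ≤ x ≤ d, ∫sin²(nπx/d) dx = d/2 and ∫sin(nπx/d)·cos(nπx/d) dx = 0.
⟨p²⟩ = 1.8903.

1.890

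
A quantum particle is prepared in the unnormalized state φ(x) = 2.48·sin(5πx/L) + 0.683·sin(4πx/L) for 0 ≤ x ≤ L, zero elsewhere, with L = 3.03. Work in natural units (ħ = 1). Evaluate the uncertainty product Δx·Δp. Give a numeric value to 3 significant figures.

Δx = √(⟨x²⟩−⟨x⟩²), Δp = √(⟨p²⟩−⟨p⟩²).
On 0 ≤ x ≤ L (j ≠ l): ∫sin²(jπx/L) dx = L/2, ∫sin(jπx/L)·sin(lπx/L) dx = 0; diagonal moments ∫x·sin²(jπx/L) dx = L²/4, ∫x²·sin²(jπx/L) dx = L³·(1/6 − 1/(4j²π²)); cross terms ∫x·sin(jπx/L)·sin(lπx/L) dx = 0 for j + l even and −4jlL²/(π²(j² − l²)²) for j + l odd, ∫x²·sin(jπx/L)·sin(lπx/L) dx = (−1)^(j+l)·4jlL³/(π²(j² − l²)²); higher powers the same way via product-to-sum and parts. d²/dx² sin(jπx/L) = −(jπ/L)²·sin(jπx/L); on 0 ≤ x ≤ L, ∫sin²(jπx/L) dx = L/2 and ∫sin(jπx/L)·sin(lπx/L) dx = 0 for j ≠ l, so only diagonal terms survive in ∫|φ|² and ∫φ·φ″; ∫φ·φ′ dx = [φ²/2] between the walls = 0.
Normalization: ∫|φ|² dx = 10.025.
⟨x⟩ = 1.2045, ⟨x²⟩ = 2.1002 ⇒ Δx = 0.80582.
⟨p⟩ = 0.0000, ⟨p²⟩ = 26.193 ⇒ Δp = 5.1179.
Δx·Δp = 4.1241.

4.12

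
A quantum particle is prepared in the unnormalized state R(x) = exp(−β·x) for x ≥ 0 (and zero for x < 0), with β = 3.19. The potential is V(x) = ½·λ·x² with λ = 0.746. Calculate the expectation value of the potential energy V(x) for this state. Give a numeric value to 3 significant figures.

⟨V⟩ = ∫ V(x)·|R|² dx / ∫|R|² dx.
Every integrand reduces to terms xʲ·e^(−2βx) on [0, ∞); use ∫₀^∞ xʲ·e^(−2βx) dx = j!/(2β)^(j+1).
State is unnormalized: ∫|R|² dx = 0.15674, and ∫R*·V(x)·R dx = 0.0028726, so ⟨V⟩ = 0.0028726 / 0.15674.
⟨V⟩ = 0.018327.

0.0183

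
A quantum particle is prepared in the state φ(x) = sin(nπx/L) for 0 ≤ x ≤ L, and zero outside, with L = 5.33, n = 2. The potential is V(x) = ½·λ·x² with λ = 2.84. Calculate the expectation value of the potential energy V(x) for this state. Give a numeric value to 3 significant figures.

12.9

⟨V⟩ = ∫ V(x)·|φ|² dx / ∫|φ|² dx.
With sin²θ = (1 − cos2θ)/2 on 0 ≤ x ≤ L: ∫sin²(nπx/L) dx = L/2, ∫x·sin²(nπx/L) dx = L²/4, ∫x²·sin²(nπx/L) dx = L³·(1/6 − 1/(4n²π²)); higher powers xᵏ the same way, integrating xᵏ·cos(2nπx/L) by parts.
State is unnormalized: ∫|φ|² dx = 2.6650, and ∫φ*·V(x)·φ dx = 34.474, so ⟨V⟩ = 34.474 / 2.6650.
⟨V⟩ = 12.936.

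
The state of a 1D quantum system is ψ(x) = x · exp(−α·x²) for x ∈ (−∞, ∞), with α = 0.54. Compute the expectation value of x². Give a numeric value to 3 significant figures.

1.39

⟨x²⟩ = ∫ x²·|ψ|² dx / ∫|ψ|² dx (integrals over the domain).
Expand each integrand as polynomial × e^(−2αx²) and use ∫x^(2j)·e^(−2αx²) dx = (2j−1)!!/(4α)^j · √(π/(2α)), odd powers → 0; here √(π/(2α)) = 1.7055.
State is unnormalized: ∫|ψ|² dx = 0.78960, and ∫ψ*·x²·ψ dx = 1.0967, so ⟨x²⟩ = 1.0967 / 0.78960.
⟨x²⟩ = 1.3889.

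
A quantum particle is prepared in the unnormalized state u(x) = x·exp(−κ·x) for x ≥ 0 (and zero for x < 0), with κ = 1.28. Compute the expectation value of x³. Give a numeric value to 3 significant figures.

⟨x³⟩ = ∫ x³·|u|² dx / ∫|u|² dx (integrals over the domain).
Every integrand reduces to terms xʲ·e^(−2κx) on [0, ∞); use ∫₀^∞ xʲ·e^(−2κx) dx = j!/(2κ)^(j+1).
State is unnormalized: ∫|u|² dx = 0.11921, and ∫u*·x³·u dx = 0.42633, so ⟨x³⟩ = 0.42633 / 0.11921.
⟨x³⟩ = 3.5763.

3.58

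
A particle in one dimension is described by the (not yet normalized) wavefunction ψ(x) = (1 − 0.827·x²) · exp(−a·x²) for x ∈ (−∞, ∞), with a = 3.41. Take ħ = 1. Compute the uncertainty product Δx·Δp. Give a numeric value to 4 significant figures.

Δx = √(⟨x²⟩−⟨x⟩²), Δp = √(⟨p²⟩−⟨p⟩²).
Expand each integrand as polynomial × e^(−2ax²) and use ∫x^(2j)·e^(−2ax²) dx = (2j−1)!!/(4a)^j · √(π/(2a)), odd powers → 0; here √(π/(2a)) = 0.67871. Differentiate with the product rule, d/dx e^(−ax²) = −2ax·e^(−ax²).
Normalization: ∫|ψ|² dx = 0.60389.
⟨x⟩ = 0.0000, ⟨x²⟩ = 0.056966 ⇒ Δx = 0.23867.
⟨p⟩ = 0.0000, ⟨p²⟩ = 4.3958 ⇒ Δp = 2.0966.
Δx·Δp = 0.50041.

0.5004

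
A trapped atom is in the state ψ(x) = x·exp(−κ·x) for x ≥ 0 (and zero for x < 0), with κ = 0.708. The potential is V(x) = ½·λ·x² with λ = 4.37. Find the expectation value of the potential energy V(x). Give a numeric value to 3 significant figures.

⟨V⟩ = ∫ V(x)·|ψ|² dx / ∫|ψ|² dx.
Every integrand reduces to terms xʲ·e^(−2κx) on [0, ∞); use ∫₀^∞ xʲ·e^(−2κx) dx = j!/(2κ)^(j+1).
State is unnormalized: ∫|ψ|² dx = 0.70443, and ∫ψ*·V(x)·ψ dx = 9.2118, so ⟨V⟩ = 9.2118 / 0.70443.
⟨V⟩ = 13.077.

13.1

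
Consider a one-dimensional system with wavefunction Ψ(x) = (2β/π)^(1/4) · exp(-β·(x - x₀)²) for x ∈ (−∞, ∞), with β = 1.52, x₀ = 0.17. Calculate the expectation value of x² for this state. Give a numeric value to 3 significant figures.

0.193

⟨x²⟩ = ∫ x²·|Ψ|² dx (integrals over the domain).
Gaussian moments (u = x − x₀): ∫u^(2j)·e^(−2βu²) du = (2j−1)!!/(4β)^j · √(π/(2β)), odd powers integrate to 0; here √(π/(2β)) = 1.0166.
⟨x²⟩ = 0.19337.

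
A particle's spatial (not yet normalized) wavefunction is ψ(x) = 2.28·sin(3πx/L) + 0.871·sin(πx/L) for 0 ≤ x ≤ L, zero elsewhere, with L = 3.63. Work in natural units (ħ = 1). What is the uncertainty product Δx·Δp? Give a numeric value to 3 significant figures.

2.77

Δx = √(⟨x²⟩−⟨x⟩²), Δp = √(⟨p²⟩−⟨p⟩²).
On 0 ≤ x ≤ L (j ≠ l): ∫sin²(jπx/L) dx = L/2, ∫sin(jπx/L)·sin(lπx/L) dx = 0; diagonal moments ∫x·sin²(jπx/L) dx = L²/4, ∫x²·sin²(jπx/L) dx = L³·(1/6 − 1/(4j²π²)); cross terms ∫x·sin(jπx/L)·sin(lπx/L) dx = 0 for j + l even and −4jlL²/(π²(j² − l²)²) for j + l odd, ∫x²·sin(jπx/L)·sin(lπx/L) dx = (−1)^(j+l)·4jlL³/(π²(j² − l²)²); higher powers the same way via product-to-sum and parts. d²/dx² sin(jπx/L) = −(jπ/L)²·sin(jπx/L); on 0 ≤ x ≤ L, ∫sin²(jπx/L) dx = L/2 and ∫sin(jπx/L)·sin(lπx/L) dx = 0 for j ≠ l, so only diagonal terms survive in ∫|ψ|² and ∫ψ·ψ″; ∫ψ·ψ′ dx = [ψ²/2] between the walls = 0.
Normalization: ∫|ψ|² dx = 10.812.
⟨x⟩ = 1.8150, ⟨x²⟩ = 4.5764 ⇒ Δx = 1.1323.
⟨p⟩ = 0.0000, ⟨p²⟩ = 5.9780 ⇒ Δp = 2.4450.
Δx·Δp = 2.7685.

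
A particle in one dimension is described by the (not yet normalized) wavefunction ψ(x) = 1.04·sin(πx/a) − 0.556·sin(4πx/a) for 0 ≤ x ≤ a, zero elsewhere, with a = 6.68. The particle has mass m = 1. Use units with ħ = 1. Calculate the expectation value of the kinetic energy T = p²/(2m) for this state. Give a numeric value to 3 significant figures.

T = −(ħ²/2m) d²/dx², so ⟨T⟩ = −(ħ²/2m) ∫ ψ*·ψ'' dx / ∫|ψ|² dx; with m = 1.
d²/dx² sin(jπx/a) = −(jπ/a)²·sin(jπx/a); on 0 ≤ x ≤ a, ∫sin²(jπx/a) dx = a/2 and ∫sin(jπx/a)·sin(lπx/a) dx = 0 for j ≠ l, so only diagonal terms survive in ∫|ψ|² and ∫ψ·ψ″; ∫ψ·ψ′ dx = [ψ²/2] between the walls = 0.
State is unnormalized: ∫|ψ|² dx = 4.6451, and ∫ψ*·(−ħ²/2m · ψ'') dx = 2.2265, so ⟨T⟩ = 2.2265 / 4.6451.
⟨T⟩ = 0.47932.

0.479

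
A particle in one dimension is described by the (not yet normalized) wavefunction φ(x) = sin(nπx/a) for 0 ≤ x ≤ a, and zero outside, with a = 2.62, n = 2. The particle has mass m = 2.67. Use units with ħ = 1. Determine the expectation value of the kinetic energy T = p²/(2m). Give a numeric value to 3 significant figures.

1.08

T = −(ħ²/2m) d²/dx², so ⟨T⟩ = −(ħ²/2m) ∫ φ*·φ'' dx / ∫|φ|² dx; with m = 2.67.
d/dx sin(nπx/a) = (nπ/a)·cos(nπx/a) and d²/dx² sin(nπx/a) = −(nπ/a)²·sin(nπx/a); on 0 ≤ x ≤ a, ∫sin²(nπx/a) dx = a/2 and ∫sin(nπx/a)·cos(nπx/a) dx = 0.
State is unnormalized: ∫|φ|² dx = 1.3100, and ∫φ*·(−ħ²/2m · φ'') dx = 1.4109, so ⟨T⟩ = 1.4109 / 1.3100.
⟨T⟩ = 1.0770.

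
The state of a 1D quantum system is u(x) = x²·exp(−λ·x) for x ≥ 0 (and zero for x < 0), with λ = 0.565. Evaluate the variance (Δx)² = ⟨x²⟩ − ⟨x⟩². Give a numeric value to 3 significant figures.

Compute ⟨x⟩ and ⟨x²⟩ separately, then (Δx)² = ⟨x²⟩ − ⟨x⟩².
Every integrand reduces to terms xʲ·e^(−2λx) on [0, ∞); use ∫₀^∞ xʲ·e^(−2λx) dx = j!/(2λ)^(j+1).
Normalization: ∫|u|² dx = 13.026.
⟨x⟩ = 4.4248 and ⟨x²⟩ = 23.494.
(Δx)² = 23.494 − (4.4248)² = 3.9157.

3.92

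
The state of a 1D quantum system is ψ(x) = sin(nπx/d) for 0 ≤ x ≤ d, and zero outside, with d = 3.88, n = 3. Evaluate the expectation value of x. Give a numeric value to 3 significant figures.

1.94

⟨x⟩ = ∫ x·|ψ|² dx / ∫|ψ|² dx (integrals over the domain).
With sin²θ = (1 − cos2θ)/2 on 0 ≤ x ≤ d: ∫sin²(nπx/d) dx = d/2, ∫x·sin²(nπx/d) dx = d²/4, ∫x²·sin²(nπx/d) dx = d³·(1/6 − 1/(4n²π²)); higher powers xᵏ the same way, integrating xᵏ·cos(2nπx/d) by parts.
State is unnormalized: ∫|ψ|² dx = 1.9400, and ∫ψ*·x·ψ dx = 3.7636, so ⟨x⟩ = 3.7636 / 1.9400.
⟨x⟩ = 1.9400.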